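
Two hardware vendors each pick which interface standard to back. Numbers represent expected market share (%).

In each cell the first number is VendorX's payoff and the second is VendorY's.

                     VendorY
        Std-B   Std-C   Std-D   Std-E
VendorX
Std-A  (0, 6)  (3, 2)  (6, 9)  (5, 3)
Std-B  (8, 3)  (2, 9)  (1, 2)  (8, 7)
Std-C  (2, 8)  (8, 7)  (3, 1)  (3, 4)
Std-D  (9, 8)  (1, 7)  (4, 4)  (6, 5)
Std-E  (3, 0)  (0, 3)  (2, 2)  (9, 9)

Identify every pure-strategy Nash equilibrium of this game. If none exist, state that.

Pure-strategy Nash equilibria: (Std-A, Std-D); (Std-D, Std-B); (Std-E, Std-E)

VendorX against Std-B: payoffs 0, 8, 2, 9, 3 → best response Std-D.
VendorX against Std-C: payoffs 3, 2, 8, 1, 0 → best response Std-C.
VendorX against Std-D: payoffs 6, 1, 3, 4, 2 → best response Std-A.
VendorX against Std-E: payoffs 5, 8, 3, 6, 9 → best response Std-E.
VendorY against Std-A: payoffs 6, 2, 9, 3 → best response Std-D.
VendorY against Std-B: payoffs 3, 9, 2, 7 → best response Std-C.
VendorY against Std-C: payoffs 8, 7, 1, 4 → best response Std-B.
VendorY against Std-D: payoffs 8, 7, 4, 5 → best response Std-B.
VendorY against Std-E: payoffs 0, 3, 2, 9 → best response Std-E.
Mutual best responses: (Std-A, Std-D); (Std-D, Std-B); (Std-E, Std-E).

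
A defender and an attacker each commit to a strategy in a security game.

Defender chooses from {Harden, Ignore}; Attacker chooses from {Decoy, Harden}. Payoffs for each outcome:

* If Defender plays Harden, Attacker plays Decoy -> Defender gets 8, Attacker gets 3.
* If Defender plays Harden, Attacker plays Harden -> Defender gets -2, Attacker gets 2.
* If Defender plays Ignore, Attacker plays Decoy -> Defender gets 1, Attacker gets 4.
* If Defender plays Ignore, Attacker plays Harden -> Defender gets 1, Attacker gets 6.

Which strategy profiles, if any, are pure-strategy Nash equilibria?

(Harden, Decoy) and (Ignore, Harden)

Defender against Decoy: payoffs 8, 1 → best response Harden.
Defender against Harden: payoffs -2, 1 → best response Ignore.
Attacker against Harden: payoffs 3, 2 → best response Decoy.
Attacker against Ignore: payoffs 4, 6 → best response Harden.
Mutual best responses: (Harden, Decoy); (Ignore, Harden).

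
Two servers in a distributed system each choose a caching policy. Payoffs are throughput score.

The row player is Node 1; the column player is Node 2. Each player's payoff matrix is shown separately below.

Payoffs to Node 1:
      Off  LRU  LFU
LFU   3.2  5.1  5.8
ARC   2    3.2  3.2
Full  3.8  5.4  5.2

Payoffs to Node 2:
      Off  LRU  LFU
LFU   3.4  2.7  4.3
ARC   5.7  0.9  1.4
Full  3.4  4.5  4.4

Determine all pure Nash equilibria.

The pure Nash equilibria are (LFU, LFU), (Full, LRU).

Node 1 against Off: payoffs 3.2, 2, 3.8 → best response Full.
Node 1 against LRU: payoffs 5.1, 3.2, 5.4 → best response Full.
Node 1 against LFU: payoffs 5.8, 3.2, 5.2 → best response LFU.
Node 2 against LFU: payoffs 3.4, 2.7, 4.3 → best response LFU.
Node 2 against ARC: payoffs 5.7, 0.9, 1.4 → best response Off.
Node 2 against Full: payoffs 3.4, 4.5, 4.4 → best response LRU.
Mutual best responses: (LFU, LFU); (Full, LRU).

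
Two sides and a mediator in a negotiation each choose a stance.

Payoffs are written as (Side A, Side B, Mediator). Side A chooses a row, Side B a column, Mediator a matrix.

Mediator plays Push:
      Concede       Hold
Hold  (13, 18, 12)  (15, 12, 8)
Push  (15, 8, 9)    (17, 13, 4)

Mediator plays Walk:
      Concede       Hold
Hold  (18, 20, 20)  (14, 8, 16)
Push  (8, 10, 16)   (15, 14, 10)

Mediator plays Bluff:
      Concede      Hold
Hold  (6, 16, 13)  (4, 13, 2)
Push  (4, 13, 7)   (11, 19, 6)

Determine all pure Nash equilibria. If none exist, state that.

Mark each player's best response to every combination of opponents' strategies; a profile where every player is best-responding is a pure Nash equilibrium.
Side A against (Concede, Push): payoffs 13, 15 → best response Push.
Side A against (Concede, Walk): payoffs 18, 8 → best response Hold.
Side A against (Concede, Bluff): payoffs 6, 4 → best response Hold.
Side A against (Hold, Push): payoffs 15, 17 → best response Push.
Side A against (Hold, Walk): payoffs 14, 15 → best response Push.
Side A against (Hold, Bluff): payoffs 4, 11 → best response Push.
Side B against (Hold, Push): payoffs 18, 12 → best response Concede.
Side B against (Hold, Walk): payoffs 20, 8 → best response Concede.
Side B against (Hold, Bluff): payoffs 16, 13 → best response Concede.
Side B against (Push, Push): payoffs 8, 13 → best response Hold.
Side B against (Push, Walk): payoffs 10, 14 → best response Hold.
Side B against (Push, Bluff): payoffs 13, 19 → best response Hold.
Mediator against (Hold, Concede): payoffs 12, 20, 13 → best response Walk.
Mediator against (Hold, Hold): payoffs 8, 16, 2 → best response Walk.
Mediator against (Push, Concede): payoffs 9, 16, 7 → best response Walk.
Mediator against (Push, Hold): payoffs 4, 10, 6 → best response Walk.
Mutual best responses: (Hold, Concede, Walk); (Push, Hold, Walk).

(Hold, Concede, Walk); (Push, Hold, Walk)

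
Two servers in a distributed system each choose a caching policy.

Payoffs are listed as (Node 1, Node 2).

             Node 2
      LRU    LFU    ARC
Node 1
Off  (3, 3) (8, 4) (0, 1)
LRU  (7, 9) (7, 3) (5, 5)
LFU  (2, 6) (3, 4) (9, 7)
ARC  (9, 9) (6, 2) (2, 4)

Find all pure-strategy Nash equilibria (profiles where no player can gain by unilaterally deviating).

Pure-strategy Nash equilibria: (Off, LFU); (LFU, ARC); (ARC, LRU)

Node 1 against LRU: payoffs 3, 7, 2, 9 → best response ARC.
Node 1 against LFU: payoffs 8, 7, 3, 6 → best response Off.
Node 1 against ARC: payoffs 0, 5, 9, 2 → best response LFU.
Node 2 against Off: payoffs 3, 4, 1 → best response LFU.
Node 2 against LRU: payoffs 9, 3, 5 → best response LRU.
Node 2 against LFU: payoffs 6, 4, 7 → best response ARC.
Node 2 against ARC: payoffs 9, 2, 4 → best response LRU.
Mutual best responses: (Off, LFU); (LFU, ARC); (ARC, LRU).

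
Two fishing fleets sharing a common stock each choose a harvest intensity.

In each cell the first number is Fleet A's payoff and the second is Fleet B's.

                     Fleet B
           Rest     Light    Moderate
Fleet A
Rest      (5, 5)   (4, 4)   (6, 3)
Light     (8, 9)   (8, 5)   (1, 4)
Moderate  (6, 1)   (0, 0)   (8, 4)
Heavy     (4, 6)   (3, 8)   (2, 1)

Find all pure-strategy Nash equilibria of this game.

Fleet A against Rest: payoffs 5, 8, 6, 4 → best response Light.
Fleet A against Light: payoffs 4, 8, 0, 3 → best response Light.
Fleet A against Moderate: payoffs 6, 1, 8, 2 → best response Moderate.
Fleet B against Rest: payoffs 5, 4, 3 → best response Rest.
Fleet B against Light: payoffs 9, 5, 4 → best response Rest.
Fleet B against Moderate: payoffs 1, 0, 4 → best response Moderate.
Fleet B against Heavy: payoffs 6, 8, 1 → best response Light.
Mutual best responses: (Light, Rest); (Moderate, Moderate).

(Light, Rest); (Moderate, Moderate)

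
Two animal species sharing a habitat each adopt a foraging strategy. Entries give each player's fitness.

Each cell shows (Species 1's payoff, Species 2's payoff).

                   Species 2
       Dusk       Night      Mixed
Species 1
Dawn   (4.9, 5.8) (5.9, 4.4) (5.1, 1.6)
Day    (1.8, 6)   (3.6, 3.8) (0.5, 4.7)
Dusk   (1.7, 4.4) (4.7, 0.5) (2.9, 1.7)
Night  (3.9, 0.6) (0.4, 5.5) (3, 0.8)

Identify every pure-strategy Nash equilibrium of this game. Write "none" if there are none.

For each strategy profile, look for a profitable unilateral deviation.
(Dawn, Dusk): Species 1 gets 4.9, best alternative 3.9; Species 2 gets 5.8, best alternative 4.4. No profitable deviation — NE.
(Dawn, Night): Species 2 can switch to Dusk (4.4 → 5.8). Not NE.
(Dawn, Mixed): Species 2 can switch to Dusk (1.6 → 5.8). Not NE.
(Day, Dusk): Species 1 can switch to Dawn (1.8 → 4.9). Not NE.
(Day, Night): Species 1 can switch to Dawn (3.6 → 5.9). Not NE.
(Day, Mixed): Species 1 can switch to Dawn (0.5 → 5.1). Not NE.
(Dusk, Dusk): Species 1 can switch to Dawn (1.7 → 4.9). Not NE.
(The remaining 5 profiles each have a profitable deviation by the same check.)

Pure NE: (Dawn, Dusk)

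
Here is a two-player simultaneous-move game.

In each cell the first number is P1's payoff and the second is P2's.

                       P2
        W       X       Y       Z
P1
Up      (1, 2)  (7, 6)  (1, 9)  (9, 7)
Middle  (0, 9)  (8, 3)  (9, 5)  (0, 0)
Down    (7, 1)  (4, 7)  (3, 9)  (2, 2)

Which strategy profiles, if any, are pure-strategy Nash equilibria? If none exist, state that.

none

For each player, find the best response to each opponent profile; mutual best responses are the pure NE.
P1 against W: payoffs 1, 0, 7 → best response Down.
P1 against X: payoffs 7, 8, 4 → best response Middle.
P1 against Y: payoffs 1, 9, 3 → best response Middle.
P1 against Z: payoffs 9, 0, 2 → best response Up.
P2 against Up: payoffs 2, 6, 9, 7 → best response Y.
P2 against Middle: payoffs 9, 3, 5, 0 → best response W.
P2 against Down: payoffs 1, 7, 9, 2 → best response Y.
No profile is a mutual best response for all players.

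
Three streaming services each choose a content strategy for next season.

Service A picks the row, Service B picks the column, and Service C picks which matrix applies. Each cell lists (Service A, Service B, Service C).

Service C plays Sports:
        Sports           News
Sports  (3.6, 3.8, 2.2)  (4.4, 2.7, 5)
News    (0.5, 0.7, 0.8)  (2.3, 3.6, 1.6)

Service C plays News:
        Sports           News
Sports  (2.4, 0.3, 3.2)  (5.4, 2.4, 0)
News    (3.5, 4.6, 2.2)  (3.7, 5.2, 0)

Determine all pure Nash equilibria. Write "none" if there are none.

Service A against (Sports, Sports): payoffs 3.6, 0.5 → best response Sports.
Service A against (Sports, News): payoffs 2.4, 3.5 → best response News.
Service A against (News, Sports): payoffs 4.4, 2.3 → best response Sports.
Service A against (News, News): payoffs 5.4, 3.7 → best response Sports.
Service B against (Sports, Sports): payoffs 3.8, 2.7 → best response Sports.
Service B against (Sports, News): payoffs 0.3, 2.4 → best response News.
Service B against (News, Sports): payoffs 0.7, 3.6 → best response News.
Service B against (News, News): payoffs 4.6, 5.2 → best response News.
Service C against (Sports, Sports): payoffs 2.2, 3.2 → best response News.
Service C against (Sports, News): payoffs 5, 0 → best response Sports.
Service C against (News, Sports): payoffs 0.8, 2.2 → best response News.
Service C against (News, News): payoffs 1.6, 0 → best response Sports.
No profile is a mutual best response for all players.

none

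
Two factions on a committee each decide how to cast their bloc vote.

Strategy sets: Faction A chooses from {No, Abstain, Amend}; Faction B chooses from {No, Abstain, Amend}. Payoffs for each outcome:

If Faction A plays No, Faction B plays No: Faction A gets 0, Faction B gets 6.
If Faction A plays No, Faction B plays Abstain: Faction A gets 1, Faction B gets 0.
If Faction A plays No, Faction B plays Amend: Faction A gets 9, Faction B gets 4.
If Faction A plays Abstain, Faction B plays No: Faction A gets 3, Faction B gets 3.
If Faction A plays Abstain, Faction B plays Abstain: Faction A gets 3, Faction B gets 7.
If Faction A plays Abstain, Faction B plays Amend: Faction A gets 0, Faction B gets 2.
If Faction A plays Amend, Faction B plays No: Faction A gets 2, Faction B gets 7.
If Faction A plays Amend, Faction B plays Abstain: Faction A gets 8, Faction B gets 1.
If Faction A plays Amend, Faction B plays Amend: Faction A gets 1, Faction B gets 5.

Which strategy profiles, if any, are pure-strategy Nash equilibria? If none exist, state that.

No pure-strategy Nash equilibrium.

Faction A against No: payoffs 0, 3, 2 → best response Abstain.
Faction A against Abstain: payoffs 1, 3, 8 → best response Amend.
Faction A against Amend: payoffs 9, 0, 1 → best response No.
Faction B against No: payoffs 6, 0, 4 → best response No.
Faction B against Abstain: payoffs 3, 7, 2 → best response Abstain.
Faction B against Amend: payoffs 7, 1, 5 → best response No.
No profile is a mutual best response for all players.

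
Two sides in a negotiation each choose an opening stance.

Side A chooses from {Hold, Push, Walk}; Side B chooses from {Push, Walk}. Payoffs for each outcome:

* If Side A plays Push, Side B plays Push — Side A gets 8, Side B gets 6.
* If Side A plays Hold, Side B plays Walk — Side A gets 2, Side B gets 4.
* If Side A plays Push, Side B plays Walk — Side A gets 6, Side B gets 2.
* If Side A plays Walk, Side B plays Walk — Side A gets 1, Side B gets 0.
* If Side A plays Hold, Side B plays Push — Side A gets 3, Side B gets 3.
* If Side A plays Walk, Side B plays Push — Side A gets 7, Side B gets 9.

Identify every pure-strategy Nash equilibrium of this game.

(Push, Push)

Mark each player's best response to every combination of opponents' strategies; a profile where every player is best-responding is a pure Nash equilibrium.
Side A against Push: payoffs 3, 8, 7 → best response Push.
Side A against Walk: payoffs 2, 6, 1 → best response Push.
Side B against Hold: payoffs 3, 4 → best response Walk.
Side B against Push: payoffs 6, 2 → best response Push.
Side B against Walk: payoffs 9, 0 → best response Push.
Mutual best responses: (Push, Push).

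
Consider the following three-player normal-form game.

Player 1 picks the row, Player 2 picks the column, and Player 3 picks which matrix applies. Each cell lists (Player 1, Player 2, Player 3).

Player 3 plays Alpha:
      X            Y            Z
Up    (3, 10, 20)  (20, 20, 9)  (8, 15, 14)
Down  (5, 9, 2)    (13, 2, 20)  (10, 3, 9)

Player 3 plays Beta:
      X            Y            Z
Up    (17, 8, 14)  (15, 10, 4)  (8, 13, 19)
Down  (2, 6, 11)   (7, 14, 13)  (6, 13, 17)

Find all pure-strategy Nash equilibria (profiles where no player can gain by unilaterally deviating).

(Up, Y, Alpha), (Up, Z, Beta)

For each player, find the best response to each opponent profile; mutual best responses are the pure NE.
Player 1 against (X, Alpha): payoffs 3, 5 → best response Down.
Player 1 against (X, Beta): payoffs 17, 2 → best response Up.
Player 1 against (Y, Alpha): payoffs 20, 13 → best response Up.
Player 1 against (Y, Beta): payoffs 15, 7 → best response Up.
Player 1 against (Z, Alpha): payoffs 8, 10 → best response Down.
Player 1 against (Z, Beta): payoffs 8, 6 → best response Up.
Player 2 against (Up, Alpha): payoffs 10, 20, 15 → best response Y.
Player 2 against (Up, Beta): payoffs 8, 10, 13 → best response Z.
Player 2 against (Down, Alpha): payoffs 9, 2, 3 → best response X.
Player 2 against (Down, Beta): payoffs 6, 14, 13 → best response Y.
Player 3 against (Up, X): payoffs 20, 14 → best response Alpha.
Player 3 against (Up, Y): payoffs 9, 4 → best response Alpha.
Player 3 against (Up, Z): payoffs 14, 19 → best response Beta.
Player 3 against (Down, X): payoffs 2, 11 → best response Beta.
Player 3 against (Down, Y): payoffs 20, 13 → best response Alpha.
Player 3 against (Down, Z): payoffs 9, 17 → best response Beta.
Mutual best responses: (Up, Y, Alpha); (Up, Z, Beta).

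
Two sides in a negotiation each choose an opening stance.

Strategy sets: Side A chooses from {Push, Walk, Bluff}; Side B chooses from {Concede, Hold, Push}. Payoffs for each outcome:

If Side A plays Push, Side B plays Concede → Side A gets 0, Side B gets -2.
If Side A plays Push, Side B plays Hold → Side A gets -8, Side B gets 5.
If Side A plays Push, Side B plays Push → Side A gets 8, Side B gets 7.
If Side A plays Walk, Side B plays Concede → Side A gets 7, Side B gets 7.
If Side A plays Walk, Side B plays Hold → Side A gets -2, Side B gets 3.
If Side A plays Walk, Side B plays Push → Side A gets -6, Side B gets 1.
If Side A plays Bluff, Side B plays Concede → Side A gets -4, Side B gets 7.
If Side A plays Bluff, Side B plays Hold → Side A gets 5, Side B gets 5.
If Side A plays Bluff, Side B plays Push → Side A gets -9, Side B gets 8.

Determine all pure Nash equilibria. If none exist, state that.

For each strategy profile, look for a profitable unilateral deviation.
(Push, Concede): Side A can switch to Walk (0 → 7). Not NE.
(Push, Hold): Side A can switch to Walk (-8 → -2). Not NE.
(Push, Push): Side A gets 8, best alternative -6; Side B gets 7, best alternative 5. No profitable deviation — NE.
(Walk, Concede): Side A gets 7, best alternative 0; Side B gets 7, best alternative 3. No profitable deviation — NE.
(Walk, Hold): Side A can switch to Bluff (-2 → 5). Not NE.
(Walk, Push): Side A can switch to Push (-6 → 8). Not NE.
(Bluff, Concede): Side A can switch to Push (-4 → 0). Not NE.
(Bluff, Hold): Side B can switch to Concede (5 → 7). Not NE.
(Bluff, Push): Side A can switch to Push (-9 → 8). Not NE.

(Push, Push), (Walk, Concede)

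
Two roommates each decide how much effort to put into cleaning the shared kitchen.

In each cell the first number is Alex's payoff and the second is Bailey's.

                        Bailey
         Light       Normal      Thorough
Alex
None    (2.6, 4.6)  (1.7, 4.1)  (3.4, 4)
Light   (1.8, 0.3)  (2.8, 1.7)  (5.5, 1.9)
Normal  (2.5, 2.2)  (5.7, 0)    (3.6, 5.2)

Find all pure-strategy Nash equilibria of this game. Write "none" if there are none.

For each player, find the best response to each opponent profile; mutual best responses are the pure NE.
Alex against Light: payoffs 2.6, 1.8, 2.5 → best response None.
Alex against Normal: payoffs 1.7, 2.8, 5.7 → best response Normal.
Alex against Thorough: payoffs 3.4, 5.5, 3.6 → best response Light.
Bailey against None: payoffs 4.6, 4.1, 4 → best response Light.
Bailey against Light: payoffs 0.3, 1.7, 1.9 → best response Thorough.
Bailey against Normal: payoffs 2.2, 0, 5.2 → best response Thorough.
Mutual best responses: (None, Light); (Light, Thorough).

(None, Light), (Light, Thorough)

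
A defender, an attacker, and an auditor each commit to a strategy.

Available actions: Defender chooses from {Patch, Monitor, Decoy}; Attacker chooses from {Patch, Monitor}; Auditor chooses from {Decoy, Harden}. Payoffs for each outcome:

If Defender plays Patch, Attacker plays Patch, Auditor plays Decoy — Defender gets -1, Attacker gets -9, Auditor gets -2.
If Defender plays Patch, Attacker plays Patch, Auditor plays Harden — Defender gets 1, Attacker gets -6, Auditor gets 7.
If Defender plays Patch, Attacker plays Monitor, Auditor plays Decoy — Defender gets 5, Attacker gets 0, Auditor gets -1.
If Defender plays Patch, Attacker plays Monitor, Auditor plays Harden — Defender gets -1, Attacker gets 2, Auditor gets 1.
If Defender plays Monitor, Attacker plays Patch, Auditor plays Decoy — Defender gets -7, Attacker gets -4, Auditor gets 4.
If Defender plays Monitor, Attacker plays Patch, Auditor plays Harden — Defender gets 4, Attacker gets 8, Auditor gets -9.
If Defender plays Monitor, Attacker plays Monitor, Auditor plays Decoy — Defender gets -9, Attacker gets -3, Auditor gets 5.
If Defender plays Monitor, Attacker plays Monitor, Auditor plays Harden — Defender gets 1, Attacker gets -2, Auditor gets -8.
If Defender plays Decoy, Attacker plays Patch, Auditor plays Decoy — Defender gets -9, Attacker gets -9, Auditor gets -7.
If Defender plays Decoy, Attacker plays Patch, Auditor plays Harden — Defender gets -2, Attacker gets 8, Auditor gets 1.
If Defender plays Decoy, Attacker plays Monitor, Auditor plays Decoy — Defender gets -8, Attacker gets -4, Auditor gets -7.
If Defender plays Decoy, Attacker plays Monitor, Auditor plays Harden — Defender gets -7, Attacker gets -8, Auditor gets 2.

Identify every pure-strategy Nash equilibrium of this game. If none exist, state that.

Mark each player's best response to every combination of opponents' strategies; a profile where every player is best-responding is a pure Nash equilibrium.
Defender against (Patch, Decoy): payoffs -1, -7, -9 → best response Patch.
Defender against (Patch, Harden): payoffs 1, 4, -2 → best response Monitor.
Defender against (Monitor, Decoy): payoffs 5, -9, -8 → best response Patch.
Defender against (Monitor, Harden): payoffs -1, 1, -7 → best response Monitor.
Attacker against (Patch, Decoy): payoffs -9, 0 → best response Monitor.
Attacker against (Patch, Harden): payoffs -6, 2 → best response Monitor.
Attacker against (Monitor, Decoy): payoffs -4, -3 → best response Monitor.
Attacker against (Monitor, Harden): payoffs 8, -2 → best response Patch.
Attacker against (Decoy, Decoy): payoffs -9, -4 → best response Monitor.
Attacker against (Decoy, Harden): payoffs 8, -8 → best response Patch.
Auditor against (Patch, Patch): payoffs -2, 7 → best response Harden.
Auditor against (Patch, Monitor): payoffs -1, 1 → best response Harden.
Auditor against (Monitor, Patch): payoffs 4, -9 → best response Decoy.
Auditor against (Monitor, Monitor): payoffs 5, -8 → best response Decoy.
Auditor against (Decoy, Patch): payoffs -7, 1 → best response Harden.
Auditor against (Decoy, Monitor): payoffs -7, 2 → best response Harden.
No profile is a mutual best response for all players.

No pure-strategy Nash equilibrium.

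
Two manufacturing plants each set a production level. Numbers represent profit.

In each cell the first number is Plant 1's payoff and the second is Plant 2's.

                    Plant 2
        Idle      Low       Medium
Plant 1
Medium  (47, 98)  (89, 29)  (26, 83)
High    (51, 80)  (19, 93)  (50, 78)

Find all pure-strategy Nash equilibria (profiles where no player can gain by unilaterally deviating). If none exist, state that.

(Medium, Idle): Plant 1 can switch to High (47 → 51). Not NE.
(Medium, Low): Plant 2 can switch to Idle (29 → 98). Not NE.
(Medium, Medium): Plant 1 can switch to High (26 → 50). Not NE.
(High, Idle): Plant 2 can switch to Low (80 → 93). Not NE.
(High, Low): Plant 1 can switch to Medium (19 → 89). Not NE.
(High, Medium): Plant 2 can switch to Idle (78 → 80). Not NE.

none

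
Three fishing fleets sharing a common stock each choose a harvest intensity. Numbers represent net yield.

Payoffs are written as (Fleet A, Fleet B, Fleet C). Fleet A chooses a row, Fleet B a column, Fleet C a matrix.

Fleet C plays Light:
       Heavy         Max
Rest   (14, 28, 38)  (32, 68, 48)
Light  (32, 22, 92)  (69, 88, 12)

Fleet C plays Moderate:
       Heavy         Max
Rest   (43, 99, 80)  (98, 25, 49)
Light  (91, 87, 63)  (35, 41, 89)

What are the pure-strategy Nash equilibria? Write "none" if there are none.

none

(Rest, Heavy, Light): Fleet A can switch to Light (14 → 32). Not NE.
(Rest, Heavy, Moderate): Fleet A can switch to Light (43 → 91). Not NE.
(Rest, Max, Light): Fleet A can switch to Light (32 → 69). Not NE.
(Rest, Max, Moderate): Fleet B can switch to Heavy (25 → 99). Not NE.
(Light, Heavy, Light): Fleet B can switch to Max (22 → 88). Not NE.
(Light, Heavy, Moderate): Fleet C can switch to Light (63 → 92). Not NE.
(The remaining 2 profiles each have a profitable deviation by the same check.)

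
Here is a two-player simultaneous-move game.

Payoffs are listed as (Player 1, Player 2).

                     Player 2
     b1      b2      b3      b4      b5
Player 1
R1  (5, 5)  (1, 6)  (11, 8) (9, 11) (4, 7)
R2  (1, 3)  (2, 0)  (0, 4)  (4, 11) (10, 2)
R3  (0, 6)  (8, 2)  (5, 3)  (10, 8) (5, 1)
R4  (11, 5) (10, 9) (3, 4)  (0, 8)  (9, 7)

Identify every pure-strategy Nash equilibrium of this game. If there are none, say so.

(R1, b1): Player 1 can switch to R4 (5 → 11). Not NE.
(R1, b2): Player 1 can switch to R2 (1 → 2). Not NE.
(R1, b3): Player 2 can switch to b4 (8 → 11). Not NE.
(R1, b4): Player 1 can switch to R3 (9 → 10). Not NE.
(R1, b5): Player 1 can switch to R2 (4 → 10). Not NE.
(R2, b1): Player 1 can switch to R1 (1 → 5). Not NE.
(R3, b4): Player 1 gets 10, best alternative 9; Player 2 gets 8, best alternative 6. No profitable deviation — NE.
(R4, b2): Player 1 gets 10, best alternative 8; Player 2 gets 9, best alternative 8. No profitable deviation — NE.
(The remaining 12 profiles each have a profitable deviation by the same check.)

The pure Nash equilibria are (R3, b4) and (R4, b2).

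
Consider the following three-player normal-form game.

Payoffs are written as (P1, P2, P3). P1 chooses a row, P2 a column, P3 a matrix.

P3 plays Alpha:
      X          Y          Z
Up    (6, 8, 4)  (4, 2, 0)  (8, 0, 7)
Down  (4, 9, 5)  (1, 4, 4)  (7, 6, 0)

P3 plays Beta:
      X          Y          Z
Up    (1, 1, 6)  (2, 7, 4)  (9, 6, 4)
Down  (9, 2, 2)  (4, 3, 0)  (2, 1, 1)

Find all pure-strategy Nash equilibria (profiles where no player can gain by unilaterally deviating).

(Up, X, Alpha): P3 can switch to Beta (4 → 6). Not NE.
(Up, X, Beta): P1 can switch to Down (1 → 9). Not NE.
(Up, Y, Alpha): P2 can switch to X (2 → 8). Not NE.
(Up, Y, Beta): P1 can switch to Down (2 → 4). Not NE.
(Up, Z, Alpha): P2 can switch to X (0 → 8). Not NE.
(Up, Z, Beta): P2 can switch to Y (6 → 7). Not NE.
(Down, X, Alpha): P1 can switch to Up (4 → 6). Not NE.
(Down, X, Beta): P2 can switch to Y (2 → 3). Not NE.
(Down, Y, Alpha): P1 can switch to Up (1 → 4). Not NE.
(Down, Y, Beta): P3 can switch to Alpha (0 → 4). Not NE.
(Down, Z, Alpha): P1 can switch to Up (7 → 8). Not NE.
(Down, Z, Beta): P1 can switch to Up (2 → 9). Not NE.

none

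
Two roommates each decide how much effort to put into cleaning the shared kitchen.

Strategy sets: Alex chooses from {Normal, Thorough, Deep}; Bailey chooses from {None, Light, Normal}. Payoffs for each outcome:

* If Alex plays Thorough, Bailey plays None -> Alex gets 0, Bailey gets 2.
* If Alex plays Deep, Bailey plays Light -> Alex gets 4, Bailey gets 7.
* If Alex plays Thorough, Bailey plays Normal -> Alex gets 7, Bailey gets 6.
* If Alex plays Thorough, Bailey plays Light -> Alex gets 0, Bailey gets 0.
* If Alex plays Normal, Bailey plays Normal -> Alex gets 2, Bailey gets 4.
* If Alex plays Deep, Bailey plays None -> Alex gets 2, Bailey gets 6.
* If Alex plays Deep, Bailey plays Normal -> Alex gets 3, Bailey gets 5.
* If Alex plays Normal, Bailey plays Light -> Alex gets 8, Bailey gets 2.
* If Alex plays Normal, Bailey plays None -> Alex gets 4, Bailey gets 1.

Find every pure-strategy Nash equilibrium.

Alex against None: payoffs 4, 0, 2 → best response Normal.
Alex against Light: payoffs 8, 0, 4 → best response Normal.
Alex against Normal: payoffs 2, 7, 3 → best response Thorough.
Bailey against Normal: payoffs 1, 2, 4 → best response Normal.
Bailey against Thorough: payoffs 2, 0, 6 → best response Normal.
Bailey against Deep: payoffs 6, 7, 5 → best response Light.
Mutual best responses: (Thorough, Normal).

The unique pure-strategy Nash equilibrium is (Thorough, Normal).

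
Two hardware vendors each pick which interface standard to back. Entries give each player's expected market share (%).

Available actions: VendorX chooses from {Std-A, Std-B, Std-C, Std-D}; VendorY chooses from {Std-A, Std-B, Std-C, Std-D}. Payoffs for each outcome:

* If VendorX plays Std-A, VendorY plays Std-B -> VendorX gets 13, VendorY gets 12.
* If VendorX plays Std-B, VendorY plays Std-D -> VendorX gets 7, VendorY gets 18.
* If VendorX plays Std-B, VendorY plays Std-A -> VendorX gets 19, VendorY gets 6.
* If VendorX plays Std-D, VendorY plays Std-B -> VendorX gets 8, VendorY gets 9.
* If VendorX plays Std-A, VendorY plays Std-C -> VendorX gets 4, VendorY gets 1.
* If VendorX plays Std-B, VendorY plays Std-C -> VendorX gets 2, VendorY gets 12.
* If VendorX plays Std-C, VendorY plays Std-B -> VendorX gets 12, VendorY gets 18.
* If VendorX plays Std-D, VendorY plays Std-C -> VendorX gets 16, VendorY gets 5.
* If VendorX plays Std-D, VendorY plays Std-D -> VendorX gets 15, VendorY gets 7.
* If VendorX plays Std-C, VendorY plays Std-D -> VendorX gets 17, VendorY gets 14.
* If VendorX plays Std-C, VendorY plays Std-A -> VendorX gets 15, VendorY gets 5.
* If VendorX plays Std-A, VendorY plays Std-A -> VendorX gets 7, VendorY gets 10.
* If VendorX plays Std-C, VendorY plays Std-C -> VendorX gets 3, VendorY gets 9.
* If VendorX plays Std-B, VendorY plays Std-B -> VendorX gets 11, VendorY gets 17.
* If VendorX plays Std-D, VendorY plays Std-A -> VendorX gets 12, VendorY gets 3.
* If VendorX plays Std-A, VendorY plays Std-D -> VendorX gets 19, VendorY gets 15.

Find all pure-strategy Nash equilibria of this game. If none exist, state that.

(Std-A, Std-D)

(Std-A, Std-A): VendorX can switch to Std-B (7 → 19). Not NE.
(Std-A, Std-B): VendorY can switch to Std-D (12 → 15). Not NE.
(Std-A, Std-C): VendorX can switch to Std-D (4 → 16). Not NE.
(Std-A, Std-D): VendorX gets 19, best alternative 17; VendorY gets 15, best alternative 12. No profitable deviation — NE.
(Std-B, Std-A): VendorY can switch to Std-B (6 → 17). Not NE.
(Std-B, Std-B): VendorX can switch to Std-A (11 → 13). Not NE.
(Std-B, Std-C): VendorX can switch to Std-A (2 → 4). Not NE.
(Std-B, Std-D): VendorX can switch to Std-A (7 → 19). Not NE.
(Std-C, Std-A): VendorX can switch to Std-B (15 → 19). Not NE.
(The remaining 7 profiles each have a profitable deviation by the same check.)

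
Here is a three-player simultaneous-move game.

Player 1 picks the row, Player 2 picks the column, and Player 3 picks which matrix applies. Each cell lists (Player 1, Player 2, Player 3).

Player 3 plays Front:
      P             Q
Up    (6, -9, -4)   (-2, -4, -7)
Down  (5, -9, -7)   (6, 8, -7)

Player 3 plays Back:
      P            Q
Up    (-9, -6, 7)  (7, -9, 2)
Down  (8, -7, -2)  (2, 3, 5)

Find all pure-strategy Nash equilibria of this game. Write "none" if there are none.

none

(Up, P, Front): Player 2 can switch to Q (-9 → -4). Not NE.
(Up, P, Back): Player 1 can switch to Down (-9 → 8). Not NE.
(Up, Q, Front): Player 1 can switch to Down (-2 → 6). Not NE.
(Up, Q, Back): Player 2 can switch to P (-9 → -6). Not NE.
(Down, P, Front): Player 1 can switch to Up (5 → 6). Not NE.
(Down, P, Back): Player 2 can switch to Q (-7 → 3). Not NE.
(The remaining 2 profiles each have a profitable deviation by the same check.)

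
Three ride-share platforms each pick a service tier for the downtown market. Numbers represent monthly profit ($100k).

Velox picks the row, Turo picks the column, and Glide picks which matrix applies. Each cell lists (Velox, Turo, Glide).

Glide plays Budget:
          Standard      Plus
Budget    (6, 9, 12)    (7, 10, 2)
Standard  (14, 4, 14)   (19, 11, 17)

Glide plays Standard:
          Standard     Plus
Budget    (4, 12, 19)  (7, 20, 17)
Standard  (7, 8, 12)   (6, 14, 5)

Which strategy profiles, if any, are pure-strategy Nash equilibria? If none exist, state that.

Velox against (Standard, Budget): payoffs 6, 14 → best response Standard.
Velox against (Standard, Standard): payoffs 4, 7 → best response Standard.
Velox against (Plus, Budget): payoffs 7, 19 → best response Standard.
Velox against (Plus, Standard): payoffs 7, 6 → best response Budget.
Turo against (Budget, Budget): payoffs 9, 10 → best response Plus.
Turo against (Budget, Standard): payoffs 12, 20 → best response Plus.
Turo against (Standard, Budget): payoffs 4, 11 → best response Plus.
Turo against (Standard, Standard): payoffs 8, 14 → best response Plus.
Glide against (Budget, Standard): payoffs 12, 19 → best response Standard.
Glide against (Budget, Plus): payoffs 2, 17 → best response Standard.
Glide against (Standard, Standard): payoffs 14, 12 → best response Budget.
Glide against (Standard, Plus): payoffs 17, 5 → best response Budget.
Mutual best responses: (Budget, Plus, Standard); (Standard, Plus, Budget).

(Budget, Plus, Standard), (Standard, Plus, Budget)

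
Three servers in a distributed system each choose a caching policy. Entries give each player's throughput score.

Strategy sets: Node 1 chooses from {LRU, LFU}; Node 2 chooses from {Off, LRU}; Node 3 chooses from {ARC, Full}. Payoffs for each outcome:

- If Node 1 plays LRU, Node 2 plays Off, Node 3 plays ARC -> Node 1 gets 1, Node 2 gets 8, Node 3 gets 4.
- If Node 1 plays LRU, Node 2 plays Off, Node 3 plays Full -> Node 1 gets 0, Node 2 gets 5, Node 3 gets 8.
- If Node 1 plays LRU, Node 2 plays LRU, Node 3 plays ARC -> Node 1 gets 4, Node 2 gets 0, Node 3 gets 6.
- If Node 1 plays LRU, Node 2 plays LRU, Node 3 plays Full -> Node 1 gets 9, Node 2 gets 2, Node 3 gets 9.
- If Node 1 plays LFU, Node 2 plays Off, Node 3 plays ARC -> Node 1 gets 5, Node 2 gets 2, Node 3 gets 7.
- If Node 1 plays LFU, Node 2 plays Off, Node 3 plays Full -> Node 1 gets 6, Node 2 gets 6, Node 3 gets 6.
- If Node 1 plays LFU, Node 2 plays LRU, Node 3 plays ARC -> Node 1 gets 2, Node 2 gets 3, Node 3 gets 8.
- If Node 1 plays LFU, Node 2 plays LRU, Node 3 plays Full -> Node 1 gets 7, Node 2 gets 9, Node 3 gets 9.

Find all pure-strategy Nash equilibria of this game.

This game has no pure Nash equilibrium.

For each strategy profile, look for a profitable unilateral deviation.
(LRU, Off, ARC): Node 1 can switch to LFU (1 → 5). Not NE.
(LRU, Off, Full): Node 1 can switch to LFU (0 → 6). Not NE.
(LRU, LRU, ARC): Node 2 can switch to Off (0 → 8). Not NE.
(LRU, LRU, Full): Node 2 can switch to Off (2 → 5). Not NE.
(LFU, Off, ARC): Node 2 can switch to LRU (2 → 3). Not NE.
(LFU, Off, Full): Node 2 can switch to LRU (6 → 9). Not NE.
(The remaining 2 profiles each have a profitable deviation by the same check.)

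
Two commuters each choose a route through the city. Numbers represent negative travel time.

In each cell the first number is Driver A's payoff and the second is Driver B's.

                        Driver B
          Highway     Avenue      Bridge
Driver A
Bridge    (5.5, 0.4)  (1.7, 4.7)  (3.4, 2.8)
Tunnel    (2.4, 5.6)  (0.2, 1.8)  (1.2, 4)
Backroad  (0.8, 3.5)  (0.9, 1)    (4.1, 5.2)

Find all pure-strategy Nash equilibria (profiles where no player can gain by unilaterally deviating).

For each player, find the best response to each opponent profile; mutual best responses are the pure NE.
Driver A against Highway: payoffs 5.5, 2.4, 0.8 → best response Bridge.
Driver A against Avenue: payoffs 1.7, 0.2, 0.9 → best response Bridge.
Driver A against Bridge: payoffs 3.4, 1.2, 4.1 → best response Backroad.
Driver B against Bridge: payoffs 0.4, 4.7, 2.8 → best response Avenue.
Driver B against Tunnel: payoffs 5.6, 1.8, 4 → best response Highway.
Driver B against Backroad: payoffs 3.5, 1, 5.2 → best response Bridge.
Mutual best responses: (Bridge, Avenue); (Backroad, Bridge).

(Bridge, Avenue); (Backroad, Bridge)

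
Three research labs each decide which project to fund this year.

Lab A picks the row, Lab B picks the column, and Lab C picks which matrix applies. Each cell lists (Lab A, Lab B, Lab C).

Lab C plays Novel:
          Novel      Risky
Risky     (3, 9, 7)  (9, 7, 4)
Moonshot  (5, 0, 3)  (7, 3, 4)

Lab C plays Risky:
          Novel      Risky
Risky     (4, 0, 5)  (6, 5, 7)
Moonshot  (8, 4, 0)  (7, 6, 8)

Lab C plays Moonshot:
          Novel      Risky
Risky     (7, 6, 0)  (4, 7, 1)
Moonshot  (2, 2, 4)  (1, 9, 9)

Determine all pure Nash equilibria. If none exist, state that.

(Risky, Novel, Novel): Lab A can switch to Moonshot (3 → 5). Not NE.
(Risky, Novel, Risky): Lab A can switch to Moonshot (4 → 8). Not NE.
(Risky, Novel, Moonshot): Lab B can switch to Risky (6 → 7). Not NE.
(Risky, Risky, Novel): Lab B can switch to Novel (7 → 9). Not NE.
(Risky, Risky, Risky): Lab A can switch to Moonshot (6 → 7). Not NE.
(Risky, Risky, Moonshot): Lab C can switch to Novel (1 → 4). Not NE.
(Moonshot, Novel, Novel): Lab B can switch to Risky (0 → 3). Not NE.
(Moonshot, Novel, Risky): Lab B can switch to Risky (4 → 6). Not NE.
(Moonshot, Novel, Moonshot): Lab A can switch to Risky (2 → 7). Not NE.
(Moonshot, Risky, Novel): Lab A can switch to Risky (7 → 9). Not NE.
(Moonshot, Risky, Risky): Lab C can switch to Moonshot (8 → 9). Not NE.
(Moonshot, Risky, Moonshot): Lab A can switch to Risky (1 → 4). Not NE.

There is no pure-strategy Nash equilibrium.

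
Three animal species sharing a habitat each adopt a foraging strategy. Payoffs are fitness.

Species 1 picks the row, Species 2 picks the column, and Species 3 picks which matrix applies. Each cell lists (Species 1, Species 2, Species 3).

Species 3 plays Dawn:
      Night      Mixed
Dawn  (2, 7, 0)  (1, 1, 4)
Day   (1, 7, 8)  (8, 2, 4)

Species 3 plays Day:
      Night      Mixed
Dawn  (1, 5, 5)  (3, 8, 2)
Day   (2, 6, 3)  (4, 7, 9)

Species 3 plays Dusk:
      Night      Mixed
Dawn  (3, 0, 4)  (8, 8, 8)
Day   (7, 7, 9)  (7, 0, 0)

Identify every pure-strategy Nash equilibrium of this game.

Species 1 against (Night, Dawn): payoffs 2, 1 → best response Dawn.
Species 1 against (Night, Day): payoffs 1, 2 → best response Day.
Species 1 against (Night, Dusk): payoffs 3, 7 → best response Day.
Species 1 against (Mixed, Dawn): payoffs 1, 8 → best response Day.
Species 1 against (Mixed, Day): payoffs 3, 4 → best response Day.
Species 1 against (Mixed, Dusk): payoffs 8, 7 → best response Dawn.
Species 2 against (Dawn, Dawn): payoffs 7, 1 → best response Night.
Species 2 against (Dawn, Day): payoffs 5, 8 → best response Mixed.
Species 2 against (Dawn, Dusk): payoffs 0, 8 → best response Mixed.
Species 2 against (Day, Dawn): payoffs 7, 2 → best response Night.
Species 2 against (Day, Day): payoffs 6, 7 → best response Mixed.
Species 2 against (Day, Dusk): payoffs 7, 0 → best response Night.
Species 3 against (Dawn, Night): payoffs 0, 5, 4 → best response Day.
Species 3 against (Dawn, Mixed): payoffs 4, 2, 8 → best response Dusk.
Species 3 against (Day, Night): payoffs 8, 3, 9 → best response Dusk.
Species 3 against (Day, Mixed): payoffs 4, 9, 0 → best response Day.
Mutual best responses: (Dawn, Mixed, Dusk); (Day, Night, Dusk); (Day, Mixed, Day).

(Dawn, Mixed, Dusk) and (Day, Night, Dusk) and (Day, Mixed, Day)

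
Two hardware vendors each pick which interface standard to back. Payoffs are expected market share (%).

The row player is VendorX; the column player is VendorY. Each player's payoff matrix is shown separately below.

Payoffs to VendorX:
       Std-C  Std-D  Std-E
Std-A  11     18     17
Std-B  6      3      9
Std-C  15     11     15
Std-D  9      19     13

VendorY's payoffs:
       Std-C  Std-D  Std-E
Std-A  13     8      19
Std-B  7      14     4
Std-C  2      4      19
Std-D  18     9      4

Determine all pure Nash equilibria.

Pure NE: (Std-A, Std-E)

For each player, find the best response to each opponent profile; mutual best responses are the pure NE.
VendorX against Std-C: payoffs 11, 6, 15, 9 → best response Std-C.
VendorX against Std-D: payoffs 18, 3, 11, 19 → best response Std-D.
VendorX against Std-E: payoffs 17, 9, 15, 13 → best response Std-A.
VendorY against Std-A: payoffs 13, 8, 19 → best response Std-E.
VendorY against Std-B: payoffs 7, 14, 4 → best response Std-D.
VendorY against Std-C: payoffs 2, 4, 19 → best response Std-E.
VendorY against Std-D: payoffs 18, 9, 4 → best response Std-C.
Mutual best responses: (Std-A, Std-E).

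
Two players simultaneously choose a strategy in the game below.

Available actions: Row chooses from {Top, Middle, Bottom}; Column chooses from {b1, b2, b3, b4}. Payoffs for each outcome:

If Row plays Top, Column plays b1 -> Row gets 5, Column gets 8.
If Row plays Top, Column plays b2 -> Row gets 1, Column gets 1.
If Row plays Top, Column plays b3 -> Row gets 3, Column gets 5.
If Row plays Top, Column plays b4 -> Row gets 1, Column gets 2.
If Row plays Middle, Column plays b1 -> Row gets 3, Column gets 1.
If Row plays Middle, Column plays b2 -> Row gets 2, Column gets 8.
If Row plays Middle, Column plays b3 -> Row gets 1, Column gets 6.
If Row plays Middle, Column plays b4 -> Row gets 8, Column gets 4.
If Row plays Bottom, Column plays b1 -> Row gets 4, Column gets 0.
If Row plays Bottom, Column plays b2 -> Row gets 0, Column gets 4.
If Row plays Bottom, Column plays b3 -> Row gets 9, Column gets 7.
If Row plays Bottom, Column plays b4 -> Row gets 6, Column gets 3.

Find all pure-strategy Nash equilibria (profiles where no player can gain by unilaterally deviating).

The pure Nash equilibria are (Top, b1); (Middle, b2); (Bottom, b3).

For each player, find the best response to each opponent profile; mutual best responses are the pure NE.
Row against b1: payoffs 5, 3, 4 → best response Top.
Row against b2: payoffs 1, 2, 0 → best response Middle.
Row against b3: payoffs 3, 1, 9 → best response Bottom.
Row against b4: payoffs 1, 8, 6 → best response Middle.
Column against Top: payoffs 8, 1, 5, 2 → best response b1.
Column against Middle: payoffs 1, 8, 6, 4 → best response b2.
Column against Bottom: payoffs 0, 4, 7, 3 → best response b3.
Mutual best responses: (Top, b1); (Middle, b2); (Bottom, b3).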